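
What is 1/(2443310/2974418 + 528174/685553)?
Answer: 1019560591577/1623014376581 ≈ 0.62819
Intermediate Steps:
1/(2443310/2974418 + 528174/685553) = 1/(2443310*(1/2974418) + 528174*(1/685553)) = 1/(1221655/1487209 + 528174/685553) = 1/(1623014376581/1019560591577) = 1019560591577/1623014376581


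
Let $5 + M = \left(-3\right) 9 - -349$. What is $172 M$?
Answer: $54524$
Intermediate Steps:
$M = 317$ ($M = -5 - -322 = -5 + \left(-27 + 349\right) = -5 + 322 = 317$)
$172 M = 172 \cdot 317 = 54524$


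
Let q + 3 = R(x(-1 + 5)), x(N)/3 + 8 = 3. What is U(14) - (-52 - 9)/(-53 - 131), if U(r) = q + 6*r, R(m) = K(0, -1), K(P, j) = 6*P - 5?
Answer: 13923/184 ≈ 75.668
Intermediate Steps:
x(N) = -15 (x(N) = -24 + 3*3 = -24 + 9 = -15)
K(P, j) = -5 + 6*P
R(m) = -5 (R(m) = -5 + 6*0 = -5 + 0 = -5)
q = -8 (q = -3 - 5 = -8)
U(r) = -8 + 6*r
U(14) - (-52 - 9)/(-53 - 131) = (-8 + 6*14) - (-52 - 9)/(-53 - 131) = (-8 + 84) - (-61)/(-184) = 76 - (-61)*(-1)/184 = 76 - 1*61/184 = 76 - 61/184 = 13923/184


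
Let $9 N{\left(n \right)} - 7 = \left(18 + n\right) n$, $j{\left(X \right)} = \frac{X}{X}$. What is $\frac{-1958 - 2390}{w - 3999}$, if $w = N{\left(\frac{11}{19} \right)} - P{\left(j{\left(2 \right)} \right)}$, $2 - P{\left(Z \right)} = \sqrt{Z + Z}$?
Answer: $\frac{183545315045028}{168813844167919} + \frac{45897492348 \sqrt{2}}{168813844167919} \approx 1.0876$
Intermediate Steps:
$j{\left(X \right)} = 1$
$P{\left(Z \right)} = 2 - \sqrt{2} \sqrt{Z}$ ($P{\left(Z \right)} = 2 - \sqrt{Z + Z} = 2 - \sqrt{2 Z} = 2 - \sqrt{2} \sqrt{Z}$)
$N{\left(n \right)} = \frac{7}{9} + \frac{n \left(18 + n\right)}{9}$ ($N{\left(n \right)} = \frac{7}{9} + \frac{\left(18 + n\right) n}{9} = \frac{7}{9} + \frac{n \left(18 + n\right)}{9}$)
$w = - \frac{88}{3249} + \sqrt{2}$ ($w = \left(\frac{7}{9} + 2 \cdot \frac{11}{19} + \frac{\left(\frac{11}{19}\right)^{2}}{9}\right) - \left(2 - \sqrt{2} \sqrt{1}\right) = \left(\frac{7}{9} + 2 \cdot 11 \cdot \frac{1}{19} + \frac{\left(11 \cdot \frac{1}{19}\right)^{2}}{9}\right) - \left(2 - \sqrt{2} \cdot 1\right) = \left(\frac{7}{9} + 2 \cdot \frac{11}{19} + \frac{\left(\frac{11}{19}\right)^{2}}{9}\right) - \left(2 - \sqrt{2}\right) = \left(\frac{7}{9} + \frac{22}{19} + \frac{1}{9} \cdot \frac{121}{361}\right) - \left(2 - \sqrt{2}\right) = \left(\frac{7}{9} + \frac{22}{19} + \frac{121}{3249}\right) - \left(2 - \sqrt{2}\right) = \frac{6410}{3249} - \left(2 - \sqrt{2}\right) = - \frac{88}{3249} + \sqrt{2} \approx 1.3871$)
$\frac{-1958 - 2390}{w - 3999} = \frac{-1958 - 2390}{\left(- \frac{88}{3249} + \sqrt{2}\right) - 3999} = - \frac{4348}{- \frac{12992839}{3249} + \sqrt{2}}$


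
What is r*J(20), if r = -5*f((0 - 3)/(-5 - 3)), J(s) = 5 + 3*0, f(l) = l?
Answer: -75/8 ≈ -9.3750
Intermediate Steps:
J(s) = 5 (J(s) = 5 + 0 = 5)
r = -15/8 (r = -5*(0 - 3)/(-5 - 3) = -(-15)/(-8) = -(-15)*(-1)/8 = -5*3/8 = -15/8 ≈ -1.8750)
r*J(20) = -15/8*5 = -75/8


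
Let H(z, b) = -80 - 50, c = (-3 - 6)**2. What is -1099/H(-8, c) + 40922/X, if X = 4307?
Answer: 10053253/559910 ≈ 17.955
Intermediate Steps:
c = 81 (c = (-9)**2 = 81)
H(z, b) = -130
-1099/H(-8, c) + 40922/X = -1099/(-130) + 40922/4307 = -1099*(-1/130) + 40922*(1/4307) = 1099/130 + 40922/4307 = 10053253/559910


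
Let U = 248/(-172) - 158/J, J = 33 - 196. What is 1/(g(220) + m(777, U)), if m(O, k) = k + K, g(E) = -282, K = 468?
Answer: 7009/1300362 ≈ 0.0053900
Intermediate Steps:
J = -163
U = -3312/7009 (U = 248/(-172) - 158/(-163) = 248*(-1/172) - 158*(-1/163) = -62/43 + 158/163 = -3312/7009 ≈ -0.47254)
m(O, k) = 468 + k (m(O, k) = k + 468 = 468 + k)
1/(g(220) + m(777, U)) = 1/(-282 + (468 - 3312/7009)) = 1/(-282 + 3276900/7009) = 1/(1300362/7009) = 7009/1300362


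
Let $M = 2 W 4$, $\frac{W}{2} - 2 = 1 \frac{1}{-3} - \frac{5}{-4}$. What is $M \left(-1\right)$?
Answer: $- \frac{140}{3} \approx -46.667$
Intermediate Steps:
$W = \frac{35}{6}$ ($W = 4 + 2 \left(1 \frac{1}{-3} - \frac{5}{-4}\right) = 4 + 2 \left(1 \left(- \frac{1}{3}\right) - - \frac{5}{4}\right) = 4 + 2 \left(- \frac{1}{3} + \frac{5}{4}\right) = 4 + 2 \cdot \frac{11}{12} = 4 + \frac{11}{6} = \frac{35}{6} \approx 5.8333$)
$M = \frac{140}{3}$ ($M = 2 \cdot \frac{35}{6} \cdot 4 = \frac{35}{3} \cdot 4 = \frac{140}{3} \approx 46.667$)
$M \left(-1\right) = \frac{140}{3} \left(-1\right) = - \frac{140}{3}$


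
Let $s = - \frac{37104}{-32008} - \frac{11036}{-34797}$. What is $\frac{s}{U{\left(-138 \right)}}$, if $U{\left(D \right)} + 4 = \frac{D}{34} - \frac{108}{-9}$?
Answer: $\frac{3494239874}{9327927399} \approx 0.3746$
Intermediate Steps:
$U{\left(D \right)} = 8 + \frac{D}{34}$ ($U{\left(D \right)} = -4 + \left(\frac{D}{34} - \frac{108}{-9}\right) = -4 + \left(D \frac{1}{34} - -12\right) = -4 + \left(\frac{D}{34} + 12\right) = -4 + \left(12 + \frac{D}{34}\right) = 8 + \frac{D}{34}$)
$s = \frac{205543522}{139222797}$ ($s = \left(-37104\right) \left(- \frac{1}{32008}\right) - - \frac{11036}{34797} = \frac{4638}{4001} + \frac{11036}{34797} = \frac{205543522}{139222797} \approx 1.4764$)
$\frac{s}{U{\left(-138 \right)}} = \frac{205543522}{139222797 \left(8 + \frac{1}{34} \left(-138\right)\right)} = \frac{205543522}{139222797 \left(8 - \frac{69}{17}\right)} = \frac{205543522}{139222797 \cdot \frac{67}{17}} = \frac{205543522}{139222797} \cdot \frac{17}{67} = \frac{3494239874}{9327927399}$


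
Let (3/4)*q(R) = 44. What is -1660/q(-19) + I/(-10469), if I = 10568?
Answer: -13498897/460636 ≈ -29.305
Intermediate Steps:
q(R) = 176/3 (q(R) = (4/3)*44 = 176/3)
-1660/q(-19) + I/(-10469) = -1660/176/3 + 10568/(-10469) = -1660*3/176 + 10568*(-1/10469) = -1245/44 - 10568/10469 = -13498897/460636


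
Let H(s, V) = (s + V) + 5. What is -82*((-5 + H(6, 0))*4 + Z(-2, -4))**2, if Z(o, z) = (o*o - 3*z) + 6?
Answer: -173512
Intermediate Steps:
H(s, V) = 5 + V + s (H(s, V) = (V + s) + 5 = 5 + V + s)
Z(o, z) = 6 + o**2 - 3*z (Z(o, z) = (o**2 - 3*z) + 6 = 6 + o**2 - 3*z)
-82*((-5 + H(6, 0))*4 + Z(-2, -4))**2 = -82*((-5 + (5 + 0 + 6))*4 + (6 + (-2)**2 - 3*(-4)))**2 = -82*((-5 + 11)*4 + (6 + 4 + 12))**2 = -82*(6*4 + 22)**2 = -82*(24 + 22)**2 = -82*46**2 = -82*2116 = -173512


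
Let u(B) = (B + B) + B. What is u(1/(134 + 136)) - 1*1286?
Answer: -115739/90 ≈ -1286.0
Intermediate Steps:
u(B) = 3*B (u(B) = 2*B + B = 3*B)
u(1/(134 + 136)) - 1*1286 = 3/(134 + 136) - 1*1286 = 3/270 - 1286 = 3*(1/270) - 1286 = 1/90 - 1286 = -115739/90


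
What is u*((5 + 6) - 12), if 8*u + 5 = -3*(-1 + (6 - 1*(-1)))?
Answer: 23/8 ≈ 2.8750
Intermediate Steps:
u = -23/8 (u = -5/8 + (-3*(-1 + (6 - 1*(-1))))/8 = -5/8 + (-3*(-1 + (6 + 1)))/8 = -5/8 + (-3*(-1 + 7))/8 = -5/8 + (-3*6)/8 = -5/8 + (⅛)*(-18) = -5/8 - 9/4 = -23/8 ≈ -2.8750)
u*((5 + 6) - 12) = -23*((5 + 6) - 12)/8 = -23*(11 - 12)/8 = -23/8*(-1) = 23/8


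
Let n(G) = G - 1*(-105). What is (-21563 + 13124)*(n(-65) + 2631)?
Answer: -22540569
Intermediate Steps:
n(G) = 105 + G (n(G) = G + 105 = 105 + G)
(-21563 + 13124)*(n(-65) + 2631) = (-21563 + 13124)*((105 - 65) + 2631) = -8439*(40 + 2631) = -8439*2671 = -22540569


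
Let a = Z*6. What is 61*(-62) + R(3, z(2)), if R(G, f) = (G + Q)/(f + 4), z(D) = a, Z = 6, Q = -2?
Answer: -151279/40 ≈ -3782.0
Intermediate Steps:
a = 36 (a = 6*6 = 36)
z(D) = 36
R(G, f) = (-2 + G)/(4 + f) (R(G, f) = (G - 2)/(f + 4) = (-2 + G)/(4 + f))
61*(-62) + R(3, z(2)) = 61*(-62) + (-2 + 3)/(4 + 36) = -3782 + 1/40 = -151279/40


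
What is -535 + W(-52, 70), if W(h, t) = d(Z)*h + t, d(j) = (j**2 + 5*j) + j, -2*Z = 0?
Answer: -465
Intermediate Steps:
Z = 0 (Z = -1/2*0 = 0)
d(j) = j**2 + 6*j
W(h, t) = t (W(h, t) = (0*(6 + 0))*h + t = (0*6)*h + t = 0*h + t = 0 + t = t)
-535 + W(-52, 70) = -535 + 70 = -465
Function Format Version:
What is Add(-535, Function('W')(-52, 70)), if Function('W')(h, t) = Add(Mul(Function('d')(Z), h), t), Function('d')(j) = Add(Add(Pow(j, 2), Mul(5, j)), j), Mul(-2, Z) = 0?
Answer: -465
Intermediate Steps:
Z = 0 (Z = Mul(Rational(-1, 2), 0) = 0)
Function('d')(j) = Add(Pow(j, 2), Mul(6, j))
Function('W')(h, t) = t (Function('W')(h, t) = Add(Mul(Mul(0, Add(6, 0)), h), t) = Add(Mul(Mul(0, 6), h), t) = Add(Mul(0, h), t) = Add(0, t) = t)
Add(-535, Function('W')(-52, 70)) = Add(-535, 70) = -465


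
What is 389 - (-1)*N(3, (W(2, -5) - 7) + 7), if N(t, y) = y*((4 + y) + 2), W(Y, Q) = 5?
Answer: 444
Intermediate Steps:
N(t, y) = y*(6 + y)
389 - (-1)*N(3, (W(2, -5) - 7) + 7) = 389 - (-1)*((5 - 7) + 7)*(6 + ((5 - 7) + 7)) = 389 - (-1)*(-2 + 7)*(6 + (-2 + 7)) = 389 - (-1)*5*(6 + 5) = 389 - (-1)*5*11 = 389 - (-1)*55 = 389 - 1*(-55) = 389 + 55 = 444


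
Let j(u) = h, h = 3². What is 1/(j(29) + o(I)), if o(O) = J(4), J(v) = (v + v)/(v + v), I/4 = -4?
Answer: ⅒ ≈ 0.10000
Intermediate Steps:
I = -16 (I = 4*(-4) = -16)
J(v) = 1 (J(v) = (2*v)/((2*v)) = (2*v)*(1/(2*v)) = 1)
h = 9
o(O) = 1
j(u) = 9
1/(j(29) + o(I)) = 1/(9 + 1) = 1/10 = ⅒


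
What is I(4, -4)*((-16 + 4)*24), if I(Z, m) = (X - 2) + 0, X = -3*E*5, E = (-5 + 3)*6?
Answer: -51264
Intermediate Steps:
E = -12 (E = -2*6 = -12)
X = 180 (X = -3*(-12)*5 = 36*5 = 180)
I(Z, m) = 178 (I(Z, m) = (180 - 2) + 0 = 178 + 0 = 178)
I(4, -4)*((-16 + 4)*24) = 178*((-16 + 4)*24) = 178*(-12*24) = 178*(-288) = -51264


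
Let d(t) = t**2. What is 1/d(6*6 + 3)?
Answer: 1/1521 ≈ 0.00065746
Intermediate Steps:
1/d(6*6 + 3) = 1/((6*6 + 3)**2) = 1/((36 + 3)**2) = 1/(39**2) = 1/1521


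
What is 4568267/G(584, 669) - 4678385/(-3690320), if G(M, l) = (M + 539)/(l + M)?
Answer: 4224707839870535/828845872 ≈ 5.0971e+6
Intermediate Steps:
G(M, l) = (539 + M)/(M + l)
4568267/G(584, 669) - 4678385/(-3690320) = 4568267/(((539 + 584)/(584 + 669))) - 4678385/(-3690320) = 4568267/((1123/1253)) - 4678385*(-1/3690320) = 4568267/(((1/1253)*1123)) + 935677/738064 = 4568267/(1123/1253) + 935677/738064 = 4568267*(1253/1123) + 935677/738064 = 5724038551/1123 + 935677/738064 = 4224707839870535/828845872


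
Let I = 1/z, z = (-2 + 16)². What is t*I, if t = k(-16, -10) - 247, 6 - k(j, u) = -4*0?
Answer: -241/196 ≈ -1.2296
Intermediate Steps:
k(j, u) = 6 (k(j, u) = 6 - (-4)*0 = 6 - 1*0 = 6 + 0 = 6)
z = 196 (z = 14² = 196)
I = 1/196 ≈ 0.0051020
t = -241 (t = 6 - 247 = -241)
t*I = -241*1/196 = -241/196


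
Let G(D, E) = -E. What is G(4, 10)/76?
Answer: -5/38 ≈ -0.13158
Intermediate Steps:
G(4, 10)/76 = (-1*10)/76 = (1/76)*(-10) = -5/38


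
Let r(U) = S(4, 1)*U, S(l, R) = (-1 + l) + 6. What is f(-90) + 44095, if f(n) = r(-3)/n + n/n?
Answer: 440963/10 ≈ 44096.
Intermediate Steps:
S(l, R) = 5 + l
r(U) = 9*U (r(U) = (5 + 4)*U = 9*U)
f(n) = 1 - 27/n (f(n) = (9*(-3))/n + n/n = -27/n + 1 = 1 - 27/n)
f(-90) + 44095 = (-27 - 90)/(-90) + 44095 = -1/90*(-117) + 44095 = 13/10 + 44095 = 440963/10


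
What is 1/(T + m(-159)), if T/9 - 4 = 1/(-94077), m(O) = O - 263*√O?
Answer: -13439631160/1203337749288439 + 28736749967*I*√159/1203337749288439 ≈ -1.1169e-5 + 0.00030113*I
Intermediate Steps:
T = 376307/10453 (T = 36 + 9/(-94077) = 36 + 9*(-1/94077) = 36 - 1/10453 = 376307/10453 ≈ 36.000)
1/(T + m(-159)) = 1/(376307/10453 + (-159 - 263*I*√159)) = 1/(-1285720/10453 - 263*I*√159)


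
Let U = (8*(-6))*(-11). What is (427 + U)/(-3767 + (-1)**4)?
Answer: -955/3766 ≈ -0.25358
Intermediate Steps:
U = 528 (U = -48*(-11) = 528)
(427 + U)/(-3767 + (-1)**4) = (427 + 528)/(-3767 + (-1)**4) = 955/(-3767 + 1) = 955/(-3766) = 955*(-1/3766) = -955/3766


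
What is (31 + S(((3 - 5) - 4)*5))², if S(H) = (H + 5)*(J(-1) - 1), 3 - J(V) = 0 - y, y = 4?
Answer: 14161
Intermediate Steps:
J(V) = 7 (J(V) = 3 - (0 - 1*4) = 3 - (0 - 4) = 3 - 1*(-4) = 3 + 4 = 7)
S(H) = 30 + 6*H (S(H) = (H + 5)*(7 - 1) = (5 + H)*6 = 30 + 6*H)
(31 + S(((3 - 5) - 4)*5))² = (31 + (30 + 6*(((3 - 5) - 4)*5)))² = (31 + (30 + 6*((-2 - 4)*5)))² = (31 + (30 + 6*(-6*5)))² = (31 + (30 + 6*(-30)))² = (31 + (30 - 180))² = (31 - 150)² = (-119)² = 14161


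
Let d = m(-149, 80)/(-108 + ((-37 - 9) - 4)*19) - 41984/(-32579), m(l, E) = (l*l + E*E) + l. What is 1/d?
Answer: -17234291/441259318 ≈ -0.039057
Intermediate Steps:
m(l, E) = l + E² + l² (m(l, E) = (l² + E²) + l = (E² + l²) + l = l + E² + l²)
d = -441259318/17234291 (d = (-149 + 80² + (-149)²)/(-108 + ((-37 - 9) - 4)*19) - 41984/(-32579) = (-149 + 6400 + 22201)/(-108 + (-46 - 4)*19) - 41984*(-1/32579) = 28452/(-108 - 50*19) + 41984/32579 = 28452/(-108 - 950) + 41984/32579 = 28452/(-1058) + 41984/32579 = 28452*(-1/1058) + 41984/32579 = -14226/529 + 41984/32579 = -441259318/17234291 ≈ -25.604)
1/d = 1/(-441259318/17234291) = -17234291/441259318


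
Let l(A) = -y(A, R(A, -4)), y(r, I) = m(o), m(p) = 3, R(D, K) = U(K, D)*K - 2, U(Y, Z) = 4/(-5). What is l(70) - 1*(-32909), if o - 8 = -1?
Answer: 32906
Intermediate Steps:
U(Y, Z) = -⅘ (U(Y, Z) = 4*(-⅕) = -⅘)
o = 7 (o = 8 - 1 = 7)
R(D, K) = -2 - 4*K/5 (R(D, K) = -4*K/5 - 2 = -2 - 4*K/5)
y(r, I) = 3
l(A) = -3 (l(A) = -1*3 = -3)
l(70) - 1*(-32909) = -3 - 1*(-32909) = -3 + 32909 = 32906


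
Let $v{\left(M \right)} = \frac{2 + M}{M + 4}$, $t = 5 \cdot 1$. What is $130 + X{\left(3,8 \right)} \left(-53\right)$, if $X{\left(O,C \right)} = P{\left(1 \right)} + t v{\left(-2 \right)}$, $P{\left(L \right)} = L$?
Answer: $77$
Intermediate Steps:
$t = 5$
$v{\left(M \right)} = \frac{2 + M}{4 + M}$
$X{\left(O,C \right)} = 1$ ($X{\left(O,C \right)} = 1 + 5 \frac{2 - 2}{4 - 2} = 1 + 5 \cdot \frac{1}{2} \cdot 0 = 1 + 5 \cdot 0 = 1 + 0 = 1$)
$130 + X{\left(3,8 \right)} \left(-53\right) = 130 + 1 \left(-53\right) = 130 - 53 = 77$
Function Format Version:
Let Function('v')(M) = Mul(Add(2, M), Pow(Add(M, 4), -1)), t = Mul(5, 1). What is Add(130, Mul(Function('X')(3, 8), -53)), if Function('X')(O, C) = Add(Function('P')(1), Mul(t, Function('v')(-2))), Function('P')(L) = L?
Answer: 77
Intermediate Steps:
t = 5
Function('v')(M) = Mul(Pow(Add(4, M), -1), Add(2, M)) (Function('v')(M) = Mul(Add(2, M), Pow(Add(4, M), -1)) = Mul(Pow(Add(4, M), -1), Add(2, M)))
Function('X')(O, C) = 1 (Function('X')(O, C) = Add(1, Mul(5, Mul(Pow(Add(4, -2), -1), Add(2, -2)))) = Add(1, Mul(5, Mul(Pow(2, -1), 0))) = Add(1, Mul(5, Mul(Rational(1, 2), 0))) = Add(1, Mul(5, 0)) = Add(1, 0) = 1)
Add(130, Mul(Function('X')(3, 8), -53)) = Add(130, Mul(1, -53)) = Add(130, -53) = 77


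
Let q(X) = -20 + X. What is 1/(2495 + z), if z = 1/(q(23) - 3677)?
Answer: 3674/9166629 ≈ 0.00040080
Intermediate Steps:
z = -1/3674 (z = 1/((-20 + 23) - 3677) = 1/(3 - 3677) = 1/(-3674) = -1/3674 ≈ -0.00027218)
1/(2495 + z) = 1/(2495 - 1/3674) = 1/(9166629/3674) = 3674/9166629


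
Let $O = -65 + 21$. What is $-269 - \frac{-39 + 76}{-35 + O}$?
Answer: $- \frac{21214}{79} \approx -268.53$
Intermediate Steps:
$O = -44$
$-269 - \frac{-39 + 76}{-35 + O} = -269 - \frac{-39 + 76}{-35 - 44} = -269 - \frac{37}{-79} = -269 - 37 \left(- \frac{1}{79}\right) = -269 - - \frac{37}{79} = -269 + \frac{37}{79} = - \frac{21214}{79}$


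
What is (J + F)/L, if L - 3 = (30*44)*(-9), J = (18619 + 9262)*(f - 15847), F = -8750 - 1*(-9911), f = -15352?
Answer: 869858158/11877 ≈ 73239.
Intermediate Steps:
F = 1161 (F = -8750 + 9911 = 1161)
J = -869859319 (J = (18619 + 9262)*(-15352 - 15847) = 27881*(-31199) = -869859319)
L = -11877 (L = 3 + (30*44)*(-9) = 3 + 1320*(-9) = 3 - 11880 = -11877)
(J + F)/L = (-869859319 + 1161)/(-11877) = -869858158*(-1/11877) = 869858158/11877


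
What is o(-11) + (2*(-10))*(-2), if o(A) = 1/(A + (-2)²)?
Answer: 279/7 ≈ 39.857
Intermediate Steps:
o(A) = 1/(4 + A) (o(A) = 1/(A + 4) = 1/(4 + A))
o(-11) + (2*(-10))*(-2) = 1/(4 - 11) + (2*(-10))*(-2) = 1/(-7) - 20*(-2) = -⅐ + 40 = 279/7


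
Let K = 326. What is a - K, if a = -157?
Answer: -483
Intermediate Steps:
a - K = -157 - 1*326 = -157 - 326 = -483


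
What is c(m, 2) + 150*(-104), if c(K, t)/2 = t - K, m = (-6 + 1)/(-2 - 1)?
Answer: -46798/3 ≈ -15599.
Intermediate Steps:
m = 5/3 (m = -5/(-3) = -5*(-1/3) = 5/3 ≈ 1.6667)
c(K, t) = -2*K + 2*t (c(K, t) = 2*(t - K) = -2*K + 2*t)
c(m, 2) + 150*(-104) = (-2*5/3 + 2*2) + 150*(-104) = (-10/3 + 4) - 15600 = 2/3 - 15600 = -46798/3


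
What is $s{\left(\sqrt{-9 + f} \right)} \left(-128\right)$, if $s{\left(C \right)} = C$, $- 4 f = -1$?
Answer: $- 64 i \sqrt{35} \approx - 378.63 i$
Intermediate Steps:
$f = \frac{1}{4}$ ($f = \left(- \frac{1}{4}\right) \left(-1\right) = \frac{1}{4} \approx 0.25$)
$s{\left(\sqrt{-9 + f} \right)} \left(-128\right) = \sqrt{-9 + \frac{1}{4}} \left(-128\right) = \sqrt{- \frac{35}{4}} \left(-128\right) = \frac{i \sqrt{35}}{2} \left(-128\right) = - 64 i \sqrt{35}$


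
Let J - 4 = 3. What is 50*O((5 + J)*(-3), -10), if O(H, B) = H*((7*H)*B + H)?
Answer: -4471200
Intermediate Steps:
J = 7 (J = 4 + 3 = 7)
O(H, B) = H*(H + 7*B*H) (O(H, B) = H*(7*B*H + H) = H*(H + 7*B*H))
50*O((5 + J)*(-3), -10) = 50*(((5 + 7)*(-3))²*(1 + 7*(-10))) = 50*((12*(-3))²*(1 - 70)) = 50*((-36)²*(-69)) = 50*(1296*(-69)) = 50*(-89424) = -4471200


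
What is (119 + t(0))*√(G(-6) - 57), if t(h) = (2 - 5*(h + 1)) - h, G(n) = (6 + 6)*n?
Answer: 116*I*√129 ≈ 1317.5*I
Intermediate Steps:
G(n) = 12*n
t(h) = -3 - 6*h (t(h) = (2 - 5*(1 + h)) - h = (2 - (5 + 5*h)) - h = (2 + (-5 - 5*h)) - h = (-3 - 5*h) - h = -3 - 6*h)
(119 + t(0))*√(G(-6) - 57) = (119 + (-3 - 6*0))*√(12*(-6) - 57) = (119 + (-3 + 0))*√(-72 - 57) = (119 - 3)*√(-129) = 116*(I*√129) = 116*I*√129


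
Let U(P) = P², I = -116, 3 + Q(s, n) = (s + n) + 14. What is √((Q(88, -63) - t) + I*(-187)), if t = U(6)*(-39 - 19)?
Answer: 2*√5954 ≈ 154.32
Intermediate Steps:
Q(s, n) = 11 + n + s (Q(s, n) = -3 + ((s + n) + 14) = -3 + ((n + s) + 14) = -3 + (14 + n + s) = 11 + n + s)
t = -2088 (t = 6²*(-39 - 19) = 36*(-58) = -2088)
√((Q(88, -63) - t) + I*(-187)) = √(((11 - 63 + 88) - 1*(-2088)) - 116*(-187)) = √((36 + 2088) + 21692) = √(2124 + 21692) = √23816 = 2*√5954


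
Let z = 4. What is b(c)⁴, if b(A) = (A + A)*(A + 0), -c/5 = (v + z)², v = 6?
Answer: 62500000000000000000000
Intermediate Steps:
c = -500 (c = -5*(6 + 4)² = -5*10² = -5*100 = -500)
b(A) = 2*A² (b(A) = (2*A)*A = 2*A²)
b(c)⁴ = (2*(-500)²)⁴ = (2*250000)⁴ = 500000⁴ = 62500000000000000000000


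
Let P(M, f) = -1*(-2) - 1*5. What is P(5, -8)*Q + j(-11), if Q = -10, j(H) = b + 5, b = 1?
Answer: 36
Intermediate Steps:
j(H) = 6 (j(H) = 1 + 5 = 6)
P(M, f) = -3 (P(M, f) = 2 - 5 = -3)
P(5, -8)*Q + j(-11) = -3*(-10) + 6 = 30 + 6 = 36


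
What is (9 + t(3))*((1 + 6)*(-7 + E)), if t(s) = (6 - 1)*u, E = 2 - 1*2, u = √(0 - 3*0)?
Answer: -441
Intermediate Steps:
u = 0 (u = √(0 + 0) = √0 = 0)
E = 0 (E = 2 - 2 = 0)
t(s) = 0 (t(s) = (6 - 1)*0 = 5*0 = 0)
(9 + t(3))*((1 + 6)*(-7 + E)) = (9 + 0)*((1 + 6)*(-7 + 0)) = 9*(7*(-7)) = 9*(-49) = -441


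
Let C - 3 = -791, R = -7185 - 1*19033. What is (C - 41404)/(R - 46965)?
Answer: 42192/73183 ≈ 0.57653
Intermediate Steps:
R = -26218 (R = -7185 - 19033 = -26218)
C = -788 (C = 3 - 791 = -788)
(C - 41404)/(R - 46965) = (-788 - 41404)/(-26218 - 46965) = -42192/(-73183) = -42192*(-1/73183) = 42192/73183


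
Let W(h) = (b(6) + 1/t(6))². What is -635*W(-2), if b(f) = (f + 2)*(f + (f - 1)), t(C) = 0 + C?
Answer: -177699035/36 ≈ -4.9361e+6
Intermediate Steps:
t(C) = C
b(f) = (-1 + 2*f)*(2 + f) (b(f) = (2 + f)*(f + (-1 + f)) = (2 + f)*(-1 + 2*f) = (-1 + 2*f)*(2 + f))
W(h) = 279841/36 (W(h) = ((-2 + 2*6² + 3*6) + 1/6)² = ((-2 + 2*36 + 18) + ⅙)² = ((-2 + 72 + 18) + ⅙)² = (88 + ⅙)² = (529/6)² = 279841/36)
-635*W(-2) = -635*279841/36 = -177699035/36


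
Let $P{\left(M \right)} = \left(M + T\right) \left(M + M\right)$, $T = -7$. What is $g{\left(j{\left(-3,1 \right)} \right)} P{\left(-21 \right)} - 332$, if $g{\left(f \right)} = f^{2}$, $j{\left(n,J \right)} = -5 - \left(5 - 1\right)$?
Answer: $94924$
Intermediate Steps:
$j{\left(n,J \right)} = -9$ ($j{\left(n,J \right)} = -5 - \left(5 - 1\right) = -5 - 4 = -9$)
$P{\left(M \right)} = 2 M \left(-7 + M\right)$ ($P{\left(M \right)} = \left(M - 7\right) \left(M + M\right) = \left(-7 + M\right) 2 M = 2 M \left(-7 + M\right)$)
$g{\left(j{\left(-3,1 \right)} \right)} P{\left(-21 \right)} - 332 = \left(-9\right)^{2} \cdot 2 \left(-21\right) \left(-7 - 21\right) - 332 = 81 \cdot 2 \left(-21\right) \left(-28\right) - 332 = 81 \cdot 1176 - 332 = 95256 - 332 = 94924$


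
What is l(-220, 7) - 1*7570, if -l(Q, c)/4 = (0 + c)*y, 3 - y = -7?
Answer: -7850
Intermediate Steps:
y = 10 (y = 3 - 1*(-7) = 3 + 7 = 10)
l(Q, c) = -40*c (l(Q, c) = -4*(0 + c)*10 = -4*c*10 = -40*c)
l(-220, 7) - 1*7570 = -40*7 - 1*7570 = -280 - 7570 = -7850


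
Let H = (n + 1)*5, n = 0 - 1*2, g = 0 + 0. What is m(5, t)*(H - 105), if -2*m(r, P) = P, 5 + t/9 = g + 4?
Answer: -495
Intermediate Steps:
g = 0
n = -2 (n = 0 - 2 = -2)
H = -5 (H = (-2 + 1)*5 = -1*5 = -5)
t = -9 (t = -45 + 9*(0 + 4) = -45 + 9*4 = -45 + 36 = -9)
m(r, P) = -P/2
m(5, t)*(H - 105) = (-½*(-9))*(-5 - 105) = (9/2)*(-110) = -495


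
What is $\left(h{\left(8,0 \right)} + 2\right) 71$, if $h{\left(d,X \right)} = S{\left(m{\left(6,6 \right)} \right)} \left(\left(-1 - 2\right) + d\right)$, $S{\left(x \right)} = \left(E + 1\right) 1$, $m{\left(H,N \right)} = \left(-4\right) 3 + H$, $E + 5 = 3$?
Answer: $-213$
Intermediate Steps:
$E = -2$ ($E = -5 + 3 = -2$)
$m{\left(H,N \right)} = -12 + H$
$S{\left(x \right)} = -1$ ($S{\left(x \right)} = \left(-2 + 1\right) 1 = \left(-1\right) 1 = -1$)
$h{\left(d,X \right)} = 3 - d$ ($h{\left(d,X \right)} = - (\left(-1 - 2\right) + d) = - (-3 + d) = 3 - d$)
$\left(h{\left(8,0 \right)} + 2\right) 71 = \left(\left(3 - 8\right) + 2\right) 71 = \left(-5 + 2\right) 71 = \left(-3\right) 71 = -213$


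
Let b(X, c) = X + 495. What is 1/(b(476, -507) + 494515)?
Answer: 1/495486 ≈ 2.0182e-6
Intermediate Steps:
b(X, c) = 495 + X
1/(b(476, -507) + 494515) = 1/((495 + 476) + 494515) = 1/(971 + 494515) = 1/495486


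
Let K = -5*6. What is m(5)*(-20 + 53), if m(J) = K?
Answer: -990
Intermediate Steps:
K = -30
m(J) = -30
m(5)*(-20 + 53) = -30*(-20 + 53) = -30*33 = -990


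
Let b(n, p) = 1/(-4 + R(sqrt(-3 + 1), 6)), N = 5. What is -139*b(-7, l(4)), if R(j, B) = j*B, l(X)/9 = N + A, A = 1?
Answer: 139/22 + 417*I*sqrt(2)/44 ≈ 6.3182 + 13.403*I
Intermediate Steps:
l(X) = 54 (l(X) = 9*(5 + 1) = 9*6 = 54)
R(j, B) = B*j
b(n, p) = 1/(-4 + 6*I*sqrt(2)) (b(n, p) = 1/(-4 + 6*sqrt(-3 + 1)) = 1/(-4 + 6*sqrt(-2)) = 1/(-4 + 6*(I*sqrt(2))) = 1/(-4 + 6*I*sqrt(2)))
-139*b(-7, l(4)) = -139*(-1/22 - 3*I*sqrt(2)/44) = 139/22 + 417*I*sqrt(2)/44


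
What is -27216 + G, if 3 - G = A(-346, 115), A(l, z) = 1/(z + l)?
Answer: -6286202/231 ≈ -27213.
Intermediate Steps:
A(l, z) = 1/(l + z)
G = 694/231 (G = 3 - 1/(-346 + 115) = 3 - 1/(-231) = 3 - 1*(-1/231) = 3 + 1/231 = 694/231 ≈ 3.0043)
-27216 + G = -27216 + 694/231 = -6286202/231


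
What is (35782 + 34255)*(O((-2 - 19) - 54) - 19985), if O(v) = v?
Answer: -1404942220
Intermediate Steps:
(35782 + 34255)*(O((-2 - 19) - 54) - 19985) = (35782 + 34255)*(((-2 - 19) - 54) - 19985) = 70037*((-21 - 54) - 19985) = 70037*(-75 - 19985) = 70037*(-20060) = -1404942220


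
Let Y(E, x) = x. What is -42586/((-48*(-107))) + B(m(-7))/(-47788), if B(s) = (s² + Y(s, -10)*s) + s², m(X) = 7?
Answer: -2377621/286728 ≈ -8.2923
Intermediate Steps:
B(s) = -10*s + 2*s² (B(s) = (s² - 10*s) + s² = -10*s + 2*s²)
-42586/((-48*(-107))) + B(m(-7))/(-47788) = -42586/((-48*(-107))) + (2*7*(-5 + 7))/(-47788) = -42586/5136 + (2*7*2)*(-1/47788) = -42586*1/5136 + 28*(-1/47788) = -199/24 - 7/11947 = -2377621/286728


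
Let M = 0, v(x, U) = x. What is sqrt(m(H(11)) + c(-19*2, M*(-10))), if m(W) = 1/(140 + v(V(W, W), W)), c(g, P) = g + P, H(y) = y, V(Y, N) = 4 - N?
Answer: I*sqrt(672049)/133 ≈ 6.1638*I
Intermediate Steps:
c(g, P) = P + g
m(W) = 1/(144 - W) (m(W) = 1/(140 + (4 - W)) = 1/(144 - W))
sqrt(m(H(11)) + c(-19*2, M*(-10))) = sqrt(-1/(-144 + 11) + (0*(-10) - 19*2)) = sqrt(-1/(-133) + (0 - 38)) = sqrt(-1*(-1/133) - 38) = sqrt(1/133 - 38) = sqrt(-5053/133) = I*sqrt(672049)/133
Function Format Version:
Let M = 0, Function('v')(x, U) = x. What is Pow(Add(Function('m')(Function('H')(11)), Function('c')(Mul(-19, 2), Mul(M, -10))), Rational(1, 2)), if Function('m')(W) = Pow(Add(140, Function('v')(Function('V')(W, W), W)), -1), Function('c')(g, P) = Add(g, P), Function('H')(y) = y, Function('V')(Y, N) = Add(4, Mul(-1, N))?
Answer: Mul(Rational(1, 133), I, Pow(672049, Rational(1, 2))) ≈ Mul(6.1638, I)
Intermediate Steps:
Function('c')(g, P) = Add(P, g)
Function('m')(W) = Pow(Add(144, Mul(-1, W)), -1) (Function('m')(W) = Pow(Add(140, Add(4, Mul(-1, W))), -1) = Pow(Add(144, Mul(-1, W)), -1))
Pow(Add(Function('m')(Function('H')(11)), Function('c')(Mul(-19, 2), Mul(M, -10))), Rational(1, 2)) = Pow(Add(Mul(-1, Pow(Add(-144, 11), -1)), Add(Mul(0, -10), Mul(-19, 2))), Rational(1, 2)) = Pow(Add(Mul(-1, Pow(-133, -1)), Add(0, -38)), Rational(1, 2)) = Pow(Add(Mul(-1, Rational(-1, 133)), -38), Rational(1, 2)) = Pow(Add(Rational(1, 133), -38), Rational(1, 2)) = Pow(Rational(-5053, 133), Rational(1, 2)) = Mul(Rational(1, 133), I, Pow(672049, Rational(1, 2)))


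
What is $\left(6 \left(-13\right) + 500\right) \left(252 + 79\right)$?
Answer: $139682$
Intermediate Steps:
$\left(6 \left(-13\right) + 500\right) \left(252 + 79\right) = \left(-78 + 500\right) 331 = 422 \cdot 331 = 139682$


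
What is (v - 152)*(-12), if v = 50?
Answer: 1224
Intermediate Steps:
(v - 152)*(-12) = (50 - 152)*(-12) = -102*(-12) = 1224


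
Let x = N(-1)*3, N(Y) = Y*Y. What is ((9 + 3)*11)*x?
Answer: 396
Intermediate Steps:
N(Y) = Y²
x = 3 (x = (-1)²*3 = 1*3 = 3)
((9 + 3)*11)*x = ((9 + 3)*11)*3 = (12*11)*3 = 132*3 = 396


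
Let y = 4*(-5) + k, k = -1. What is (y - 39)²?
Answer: 3600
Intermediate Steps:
y = -21 (y = 4*(-5) - 1 = -20 - 1 = -21)
(y - 39)² = (-21 - 39)² = (-60)² = 3600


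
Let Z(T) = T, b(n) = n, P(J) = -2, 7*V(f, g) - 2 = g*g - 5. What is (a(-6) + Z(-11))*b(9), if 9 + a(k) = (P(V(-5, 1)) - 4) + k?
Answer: -288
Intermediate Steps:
V(f, g) = -3/7 + g**2/7 (V(f, g) = 2/7 + (g*g - 5)/7 = 2/7 + (g**2 - 5)/7 = 2/7 + (-5 + g**2)/7 = 2/7 + (-5/7 + g**2/7) = -3/7 + g**2/7)
a(k) = -15 + k (a(k) = -9 + ((-2 - 4) + k) = -9 + (-6 + k) = -15 + k)
(a(-6) + Z(-11))*b(9) = ((-15 - 6) - 11)*9 = (-21 - 11)*9 = -32*9 = -288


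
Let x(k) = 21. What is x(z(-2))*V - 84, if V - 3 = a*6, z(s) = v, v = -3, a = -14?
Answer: -1785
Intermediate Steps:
z(s) = -3
V = -81 (V = 3 - 14*6 = 3 - 84 = -81)
x(z(-2))*V - 84 = 21*(-81) - 84 = -1701 - 84 = -1785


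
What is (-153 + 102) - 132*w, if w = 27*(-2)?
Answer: 7077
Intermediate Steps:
w = -54
(-153 + 102) - 132*w = (-153 + 102) - 132*(-54) = -51 + 7128 = 7077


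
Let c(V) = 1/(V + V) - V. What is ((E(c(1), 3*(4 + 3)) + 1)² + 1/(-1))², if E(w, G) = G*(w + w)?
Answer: 159201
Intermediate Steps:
c(V) = 1/(2*V) - V
E(w, G) = 2*G*w (E(w, G) = G*(2*w) = 2*G*w)
((E(c(1), 3*(4 + 3)) + 1)² + 1/(-1))² = ((2*(3*(4 + 3))*((½)/1 - 1*1) + 1)² + 1/(-1))² = ((2*(3*7)*((½)*1 - 1) + 1)² - 1)² = ((2*21*(½ - 1) + 1)² - 1)² = ((2*21*(-½) + 1)² - 1)² = ((-21 + 1)² - 1)² = ((-20)² - 1)² = (400 - 1)² = 399² = 159201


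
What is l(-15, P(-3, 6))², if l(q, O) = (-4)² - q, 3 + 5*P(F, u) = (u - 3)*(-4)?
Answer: 961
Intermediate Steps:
P(F, u) = 9/5 - 4*u/5 (P(F, u) = -⅗ + ((u - 3)*(-4))/5 = -⅗ + ((-3 + u)*(-4))/5 = -⅗ + (12 - 4*u)/5 = -⅗ + (12/5 - 4*u/5) = 9/5 - 4*u/5)
l(q, O) = 16 - q
l(-15, P(-3, 6))² = (16 - 1*(-15))² = (16 + 15)² = 31² = 961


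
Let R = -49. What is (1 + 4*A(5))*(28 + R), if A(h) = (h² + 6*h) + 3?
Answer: -4893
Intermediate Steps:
A(h) = 3 + h² + 6*h
(1 + 4*A(5))*(28 + R) = (1 + 4*(3 + 5² + 6*5))*(28 - 49) = (1 + 4*(3 + 25 + 30))*(-21) = (1 + 4*58)*(-21) = (1 + 232)*(-21) = 233*(-21) = -4893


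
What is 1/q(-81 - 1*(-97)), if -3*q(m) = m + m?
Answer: -3/32 ≈ -0.093750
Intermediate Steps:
q(m) = -2*m/3 (q(m) = -(m + m)/3 = -2*m/3)
1/q(-81 - 1*(-97)) = 1/(-2*(-81 - 1*(-97))/3) = 1/(-2*(-81 + 97)/3) = 1/(-⅔*16) = 1/(-32/3) = -3/32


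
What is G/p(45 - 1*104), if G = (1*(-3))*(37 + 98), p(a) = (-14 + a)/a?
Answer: -23895/73 ≈ -327.33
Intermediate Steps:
p(a) = (-14 + a)/a
G = -405 (G = -3*135 = -405)
G/p(45 - 1*104) = -405*(45 - 1*104)/(-14 + (45 - 1*104)) = -405*(45 - 104)/(-14 + (45 - 104)) = -405*(-59/(-14 - 59)) = -405/((-1/59*(-73))) = -405/73/59 = -405*59/73 = -23895/73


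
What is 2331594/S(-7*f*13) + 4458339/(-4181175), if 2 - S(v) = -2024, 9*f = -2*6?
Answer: 541098330452/470614475 ≈ 1149.8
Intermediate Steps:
f = -4/3 (f = (-2*6)/9 = (⅑)*(-12) = -4/3 ≈ -1.3333)
S(v) = 2026 (S(v) = 2 - 1*(-2024) = 2 + 2024 = 2026)
2331594/S(-7*f*13) + 4458339/(-4181175) = 2331594/2026 + 4458339/(-4181175) = 2331594*(1/2026) + 4458339*(-1/4181175) = 1165797/1013 - 495371/464575 = 541098330452/470614475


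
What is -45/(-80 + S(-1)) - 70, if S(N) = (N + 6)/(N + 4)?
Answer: -3263/47 ≈ -69.426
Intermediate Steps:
S(N) = (6 + N)/(4 + N)
-45/(-80 + S(-1)) - 70 = -45/(-80 + (6 - 1)/(4 - 1)) - 70 = -45/(-80 + 5/3) - 70 = -45/(-235/3) - 70 = -45*(-3/235) - 70 = 27/47 - 70 = -3263/47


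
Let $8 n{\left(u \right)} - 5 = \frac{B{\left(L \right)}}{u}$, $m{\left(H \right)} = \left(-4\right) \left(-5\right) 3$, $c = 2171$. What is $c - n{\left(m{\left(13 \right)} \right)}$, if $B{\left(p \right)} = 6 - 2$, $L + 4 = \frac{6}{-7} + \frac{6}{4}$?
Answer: $\frac{65111}{30} \approx 2170.4$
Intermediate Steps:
$m{\left(H \right)} = 60$ ($m{\left(H \right)} = 20 \cdot 3 = 60$)
$L = - \frac{47}{14}$ ($L = -4 + \left(\frac{6}{-7} + \frac{6}{4}\right) = -4 + \left(6 \left(- \frac{1}{7}\right) + 6 \cdot \frac{1}{4}\right) = -4 + \left(- \frac{6}{7} + \frac{3}{2}\right) = -4 + \frac{9}{14} = - \frac{47}{14} \approx -3.3571$)
$B{\left(p \right)} = 4$ ($B{\left(p \right)} = 6 - 2 = 4$)
$n{\left(u \right)} = \frac{5}{8} + \frac{1}{2 u}$ ($n{\left(u \right)} = \frac{5}{8} + \frac{4 \frac{1}{u}}{8} = \frac{5}{8} + \frac{1}{2 u}$)
$c - n{\left(m{\left(13 \right)} \right)} = 2171 - \frac{4 + 5 \cdot 60}{8 \cdot 60} = 2171 - \frac{1}{8} \cdot \frac{1}{60} \left(4 + 300\right) = 2171 - \frac{1}{8} \cdot \frac{1}{60} \cdot 304 = 2171 - \frac{19}{30} = \frac{65111}{30}$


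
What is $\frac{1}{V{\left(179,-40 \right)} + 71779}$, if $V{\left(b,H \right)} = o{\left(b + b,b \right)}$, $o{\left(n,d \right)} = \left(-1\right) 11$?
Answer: $\frac{1}{71768} \approx 1.3934 \cdot 10^{-5}$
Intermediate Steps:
$o{\left(n,d \right)} = -11$
$V{\left(b,H \right)} = -11$
$\frac{1}{V{\left(179,-40 \right)} + 71779} = \frac{1}{-11 + 71779} = \frac{1}{71768}$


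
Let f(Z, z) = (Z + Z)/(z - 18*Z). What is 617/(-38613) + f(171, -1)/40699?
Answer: -77330846003/4838680789473 ≈ -0.015982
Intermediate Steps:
f(Z, z) = 2*Z/(z - 18*Z) (f(Z, z) = (2*Z)/(z - 18*Z) = 2*Z/(z - 18*Z))
617/(-38613) + f(171, -1)/40699 = 617/(-38613) + (2*171/(-1 - 18*171))/40699 = 617*(-1/38613) + (2*171/(-1 - 3078))*(1/40699) = -617/38613 + (2*171/(-3079))*(1/40699) = -617/38613 + (2*171*(-1/3079))*(1/40699) = -617/38613 - 342/3079*1/40699 = -617/38613 - 342/125312221 = -77330846003/4838680789473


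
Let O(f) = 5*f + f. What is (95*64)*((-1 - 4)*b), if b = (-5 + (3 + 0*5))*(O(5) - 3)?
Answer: 1641600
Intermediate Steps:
O(f) = 6*f
b = -54 (b = (-5 + (3 + 0*5))*(6*5 - 3) = (-5 + (3 + 0))*(30 - 3) = (-5 + 3)*27 = -2*27 = -54)
(95*64)*((-1 - 4)*b) = (95*64)*((-1 - 4)*(-54)) = 6080*(-5*(-54)) = 6080*270 = 1641600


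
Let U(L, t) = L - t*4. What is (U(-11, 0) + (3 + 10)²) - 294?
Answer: -136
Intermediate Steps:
U(L, t) = L - 4*t
(U(-11, 0) + (3 + 10)²) - 294 = ((-11 - 4*0) + (3 + 10)²) - 294 = ((-11 + 0) + 13²) - 294 = (-11 + 169) - 294 = 158 - 294 = -136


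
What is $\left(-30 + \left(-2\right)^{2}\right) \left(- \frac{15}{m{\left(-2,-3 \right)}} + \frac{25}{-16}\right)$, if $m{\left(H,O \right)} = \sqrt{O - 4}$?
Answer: $\frac{325}{8} - \frac{390 i \sqrt{7}}{7} \approx 40.625 - 147.41 i$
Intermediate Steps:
$m{\left(H,O \right)} = \sqrt{-4 + O}$
$\left(-30 + \left(-2\right)^{2}\right) \left(- \frac{15}{m{\left(-2,-3 \right)}} + \frac{25}{-16}\right) = \left(-30 + \left(-2\right)^{2}\right) \left(- \frac{15}{\sqrt{-4 - 3}} + \frac{25}{-16}\right) = \left(-30 + 4\right) \left(- \frac{15}{\sqrt{-7}} + 25 \left(- \frac{1}{16}\right)\right) = - 26 \left(- \frac{15}{i \sqrt{7}} - \frac{25}{16}\right) = - 26 \left(- 15 \left(- \frac{i \sqrt{7}}{7}\right) - \frac{25}{16}\right) = - 26 \left(\frac{15 i \sqrt{7}}{7} - \frac{25}{16}\right) = - 26 \left(- \frac{25}{16} + \frac{15 i \sqrt{7}}{7}\right) = \frac{325}{8} - \frac{390 i \sqrt{7}}{7}$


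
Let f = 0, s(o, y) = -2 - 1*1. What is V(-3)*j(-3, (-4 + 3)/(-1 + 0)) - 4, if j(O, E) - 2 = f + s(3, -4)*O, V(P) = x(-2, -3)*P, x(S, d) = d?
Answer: 95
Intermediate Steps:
s(o, y) = -3 (s(o, y) = -2 - 1 = -3)
V(P) = -3*P
j(O, E) = 2 - 3*O (j(O, E) = 2 + (0 - 3*O) = 2 - 3*O)
V(-3)*j(-3, (-4 + 3)/(-1 + 0)) - 4 = (-3*(-3))*(2 - 3*(-3)) - 4 = 9*(2 + 9) - 4 = 9*11 - 4 = 99 - 4 = 95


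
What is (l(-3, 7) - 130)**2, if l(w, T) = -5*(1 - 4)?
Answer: 13225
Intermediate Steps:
l(w, T) = 15 (l(w, T) = -5*(-3) = 15)
(l(-3, 7) - 130)**2 = (15 - 130)**2 = (-115)**2 = 13225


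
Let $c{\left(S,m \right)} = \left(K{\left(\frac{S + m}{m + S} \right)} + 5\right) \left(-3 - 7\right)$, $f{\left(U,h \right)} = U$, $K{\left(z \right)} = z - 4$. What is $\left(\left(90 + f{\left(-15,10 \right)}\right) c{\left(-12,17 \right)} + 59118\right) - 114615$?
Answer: $-56997$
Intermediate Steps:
$K{\left(z \right)} = -4 + z$
$c{\left(S,m \right)} = -20$ ($c{\left(S,m \right)} = \left(\left(-4 + \frac{S + m}{m + S}\right) + 5\right) \left(-3 - 7\right) = \left(\left(-4 + \frac{S + m}{S + m}\right) + 5\right) \left(-10\right) = \left(\left(-4 + 1\right) + 5\right) \left(-10\right) = \left(-3 + 5\right) \left(-10\right) = 2 \left(-10\right) = -20$)
$\left(\left(90 + f{\left(-15,10 \right)}\right) c{\left(-12,17 \right)} + 59118\right) - 114615 = \left(\left(90 - 15\right) \left(-20\right) + 59118\right) - 114615 = \left(75 \left(-20\right) + 59118\right) - 114615 = \left(-1500 + 59118\right) - 114615 = 57618 - 114615 = -56997$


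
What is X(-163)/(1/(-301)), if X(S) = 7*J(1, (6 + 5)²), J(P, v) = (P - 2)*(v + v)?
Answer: 509894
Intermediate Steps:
J(P, v) = 2*v*(-2 + P) (J(P, v) = (-2 + P)*(2*v) = 2*v*(-2 + P))
X(S) = -1694 (X(S) = 7*(2*(6 + 5)²*(-2 + 1)) = 7*(2*11²*(-1)) = 7*(2*121*(-1)) = 7*(-242) = -1694)
X(-163)/(1/(-301)) = -1694/(1/(-301)) = -1694/(-1/301) = -1694*(-301) = 509894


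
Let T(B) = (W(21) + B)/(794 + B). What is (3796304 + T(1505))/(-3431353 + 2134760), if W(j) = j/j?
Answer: -8727704402/2980867307 ≈ -2.9279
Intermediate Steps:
W(j) = 1
T(B) = (1 + B)/(794 + B)
(3796304 + T(1505))/(-3431353 + 2134760) = (3796304 + (1 + 1505)/(794 + 1505))/(-3431353 + 2134760) = (3796304 + 1506/2299)/(-1296593) = (3796304 + (1/2299)*1506)*(-1/1296593) = (3796304 + 1506/2299)*(-1/1296593) = (8727704402/2299)*(-1/1296593) = -8727704402/2980867307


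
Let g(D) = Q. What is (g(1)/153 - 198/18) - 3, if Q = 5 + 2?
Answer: -2135/153 ≈ -13.954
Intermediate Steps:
Q = 7
g(D) = 7
(g(1)/153 - 198/18) - 3 = (7/153 - 198/18) - 3 = (7*(1/153) - 198*1/18) - 3 = (7/153 - 11) - 3 = -1676/153 - 3 = -2135/153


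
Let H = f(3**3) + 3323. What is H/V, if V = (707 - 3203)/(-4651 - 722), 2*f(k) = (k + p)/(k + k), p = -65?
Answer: 35705177/4992 ≈ 7152.5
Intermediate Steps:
f(k) = (-65 + k)/(4*k) (f(k) = ((k - 65)/(k + k))/2 = ((-65 + k)/((2*k)))/2 = ((-65 + k)*(1/(2*k)))/2 = ((-65 + k)/(2*k))/2 = (-65 + k)/(4*k))
V = 832/1791 (V = -2496/(-5373) = -2496*(-1/5373) = 832/1791 ≈ 0.46454)
H = 179423/54 (H = (-65 + 3**3)/(4*(3**3)) + 3323 = (1/4)*(-65 + 27)/27 + 3323 = (1/4)*(1/27)*(-38) + 3323 = -19/54 + 3323 = 179423/54 ≈ 3322.6)
H/V = 179423/(54*(832/1791)) = (179423/54)*(1791/832) = 35705177/4992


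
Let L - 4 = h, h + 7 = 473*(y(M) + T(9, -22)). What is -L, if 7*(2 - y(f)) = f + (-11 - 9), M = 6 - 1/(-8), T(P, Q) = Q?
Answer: 477425/56 ≈ 8525.5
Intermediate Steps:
M = 49/8 (M = 6 - 1*(-1/8) = 6 + 1/8 = 49/8 ≈ 6.1250)
y(f) = 34/7 - f/7 (y(f) = 2 - (f + (-11 - 9))/7 = 2 - (f - 20)/7 = 2 - (-20 + f)/7 = 2 + (20/7 - f/7) = 34/7 - f/7)
h = -477649/56 (h = -7 + 473*((34/7 - 1/7*49/8) - 22) = -7 + 473*((34/7 - 7/8) - 22) = -7 + 473*(223/56 - 22) = -7 + 473*(-1009/56) = -7 - 477257/56 = -477649/56 ≈ -8529.5)
L = -477425/56 (L = 4 - 477649/56 = -477425/56 ≈ -8525.5)
-L = -1*(-477425/56) = 477425/56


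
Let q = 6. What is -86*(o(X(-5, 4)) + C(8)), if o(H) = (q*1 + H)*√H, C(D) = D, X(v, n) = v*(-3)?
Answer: -688 - 1806*√15 ≈ -7682.6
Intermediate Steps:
X(v, n) = -3*v
o(H) = √H*(6 + H) (o(H) = (6*1 + H)*√H = (6 + H)*√H = √H*(6 + H))
-86*(o(X(-5, 4)) + C(8)) = -86*(√(-3*(-5))*(6 - 3*(-5)) + 8) = -86*(√15*(6 + 15) + 8) = -86*(√15*21 + 8) = -86*(21*√15 + 8) = -86*(8 + 21*√15) = -688 - 1806*√15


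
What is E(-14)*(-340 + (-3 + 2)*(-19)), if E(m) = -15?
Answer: 4815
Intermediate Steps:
E(-14)*(-340 + (-3 + 2)*(-19)) = -15*(-340 + (-3 + 2)*(-19)) = -15*(-340 - 1*(-19)) = -15*(-340 + 19) = -15*(-321) = 4815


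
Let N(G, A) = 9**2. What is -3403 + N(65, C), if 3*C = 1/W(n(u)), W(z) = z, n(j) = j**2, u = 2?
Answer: -3322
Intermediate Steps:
C = 1/12 (C = 1/(3*(2**2)) = (1/3)/4 = (1/3)*(1/4) = 1/12 ≈ 0.083333)
N(G, A) = 81
-3403 + N(65, C) = -3403 + 81 = -3322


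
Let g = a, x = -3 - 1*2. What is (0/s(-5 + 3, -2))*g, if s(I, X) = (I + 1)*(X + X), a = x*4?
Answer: 0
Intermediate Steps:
x = -5 (x = -3 - 2 = -5)
a = -20 (a = -5*4 = -20)
g = -20
s(I, X) = 2*X*(1 + I) (s(I, X) = (1 + I)*(2*X) = 2*X*(1 + I))
(0/s(-5 + 3, -2))*g = (0/((2*(-2)*(1 + (-5 + 3)))))*(-20) = (0/((2*(-2)*(1 - 2))))*(-20) = (0/((2*(-2)*(-1))))*(-20) = (0/4)*(-20) = (0*(¼))*(-20) = 0*(-20) = 0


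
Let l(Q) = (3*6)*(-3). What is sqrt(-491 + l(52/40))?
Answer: I*sqrt(545) ≈ 23.345*I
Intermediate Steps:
l(Q) = -54 (l(Q) = 18*(-3) = -54)
sqrt(-491 + l(52/40)) = sqrt(-491 - 54) = sqrt(-545) = I*sqrt(545)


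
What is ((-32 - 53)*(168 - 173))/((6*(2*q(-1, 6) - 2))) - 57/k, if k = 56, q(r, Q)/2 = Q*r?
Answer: -8173/2184 ≈ -3.7422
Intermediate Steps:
q(r, Q) = 2*Q*r (q(r, Q) = 2*(Q*r) = 2*Q*r)
((-32 - 53)*(168 - 173))/((6*(2*q(-1, 6) - 2))) - 57/k = ((-32 - 53)*(168 - 173))/((6*(2*(2*6*(-1)) - 2))) - 57/56 = (-85*(-5))/((6*(2*(-12) - 2))) - 57*1/56 = 425/((6*(-24 - 2))) - 57/56 = 425/((6*(-26))) - 57/56 = 425/(-156) - 57/56 = 425*(-1/156) - 57/56 = -425/156 - 57/56 = -8173/2184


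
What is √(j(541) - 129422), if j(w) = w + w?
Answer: 6*I*√3565 ≈ 358.25*I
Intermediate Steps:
j(w) = 2*w
√(j(541) - 129422) = √(2*541 - 129422) = √(1082 - 129422) = √(-128340) = 6*I*√3565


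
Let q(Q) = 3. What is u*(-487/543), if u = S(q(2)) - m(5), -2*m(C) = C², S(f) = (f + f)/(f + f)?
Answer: -4383/362 ≈ -12.108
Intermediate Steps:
S(f) = 1 (S(f) = (2*f)/((2*f)) = (2*f)*(1/(2*f)) = 1)
m(C) = -C²/2
u = 27/2 (u = 1 - (-1)*5²/2 = 1 - (-1)*25/2 = 1 - 1*(-25/2) = 1 + 25/2 = 27/2 ≈ 13.500)
u*(-487/543) = 27*(-487/543)/2 = 27*(-487*1/543)/2 = (27/2)*(-487/543) = -4383/362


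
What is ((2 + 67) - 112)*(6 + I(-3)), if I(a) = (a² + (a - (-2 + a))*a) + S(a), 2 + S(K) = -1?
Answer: -258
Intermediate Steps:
S(K) = -3 (S(K) = -2 - 1 = -3)
I(a) = -3 + a² + 2*a (I(a) = (a² + (a - (-2 + a))*a) - 3 = (a² + (a + (2 - a))*a) - 3 = (a² + 2*a) - 3 = -3 + a² + 2*a)
((2 + 67) - 112)*(6 + I(-3)) = ((2 + 67) - 112)*(6 + (-3 + (-3)² + 2*(-3))) = (69 - 112)*(6 + (-3 + 9 - 6)) = -43*(6 + 0) = -43*6 = -258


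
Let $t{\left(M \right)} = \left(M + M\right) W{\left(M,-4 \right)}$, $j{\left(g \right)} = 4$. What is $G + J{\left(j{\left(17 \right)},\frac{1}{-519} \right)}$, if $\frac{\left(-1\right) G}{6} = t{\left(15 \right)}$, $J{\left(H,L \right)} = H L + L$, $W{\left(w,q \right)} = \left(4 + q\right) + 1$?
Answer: $- \frac{93425}{519} \approx -180.01$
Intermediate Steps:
$W{\left(w,q \right)} = 5 + q$
$J{\left(H,L \right)} = L + H L$
$t{\left(M \right)} = 2 M$ ($t{\left(M \right)} = \left(M + M\right) \left(5 - 4\right) = 2 M 1 = 2 M$)
$G = -180$ ($G = - 6 \cdot 2 \cdot 15 = \left(-6\right) 30 = -180$)
$G + J{\left(j{\left(17 \right)},\frac{1}{-519} \right)} = -180 + \frac{1 + 4}{-519} = -180 - \frac{5}{519} = - \frac{93425}{519}$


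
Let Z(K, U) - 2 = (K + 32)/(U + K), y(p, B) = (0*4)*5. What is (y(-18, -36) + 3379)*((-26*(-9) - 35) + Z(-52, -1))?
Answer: 36064067/53 ≈ 6.8045e+5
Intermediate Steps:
y(p, B) = 0 (y(p, B) = 0*5 = 0)
Z(K, U) = 2 + (32 + K)/(K + U) (Z(K, U) = 2 + (K + 32)/(U + K) = 2 + (32 + K)/(K + U))
(y(-18, -36) + 3379)*((-26*(-9) - 35) + Z(-52, -1)) = (0 + 3379)*((-26*(-9) - 35) + (32 + 2*(-1) + 3*(-52))/(-52 - 1)) = 3379*((234 - 35) + (32 - 2 - 156)/(-53)) = 3379*(199 - 1/53*(-126)) = 3379*(199 + 126/53) = 3379*(10673/53) = 36064067/53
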